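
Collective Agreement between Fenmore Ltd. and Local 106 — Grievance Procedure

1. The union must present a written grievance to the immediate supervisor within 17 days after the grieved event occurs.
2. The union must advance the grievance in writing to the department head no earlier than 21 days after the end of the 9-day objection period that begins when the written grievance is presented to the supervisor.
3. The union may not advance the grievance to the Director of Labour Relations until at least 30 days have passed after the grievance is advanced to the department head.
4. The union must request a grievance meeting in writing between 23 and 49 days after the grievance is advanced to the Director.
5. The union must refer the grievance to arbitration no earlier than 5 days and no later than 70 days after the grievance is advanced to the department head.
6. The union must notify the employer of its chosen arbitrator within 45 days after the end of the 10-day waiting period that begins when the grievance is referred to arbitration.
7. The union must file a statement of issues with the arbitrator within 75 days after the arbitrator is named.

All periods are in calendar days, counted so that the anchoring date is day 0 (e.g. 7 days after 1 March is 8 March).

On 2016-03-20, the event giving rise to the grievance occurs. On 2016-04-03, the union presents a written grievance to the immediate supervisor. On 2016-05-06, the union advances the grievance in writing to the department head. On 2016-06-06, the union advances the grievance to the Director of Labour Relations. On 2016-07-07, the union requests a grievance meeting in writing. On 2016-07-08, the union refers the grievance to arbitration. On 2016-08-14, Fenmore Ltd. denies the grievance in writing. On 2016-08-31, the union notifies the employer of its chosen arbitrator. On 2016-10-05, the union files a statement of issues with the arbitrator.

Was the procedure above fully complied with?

(1) due by 2016-03-20 + 17 days = 2016-04-06; completed 2016-04-03, before the deadline.
(2) permitted from 2016-04-12 + 21 days = 2016-05-03 onward; 2016-05-06 is on or after that date.
(3) permitted from 2016-05-06 + 30 days = 2016-06-05 onward; 2016-06-06 is on or after that date.
(4) the permitted window runs from 2016-06-06 + 23 = 2016-06-29 to 2016-06-06 + 49 = 2016-07-25; done 2016-07-07, which is between those dates.
(5) the permitted window runs from 2016-05-06 + 5 = 2016-05-11 to 2016-05-06 + 70 = 2016-07-15; done 2016-07-08, which is between those dates.
(6) due by 2016-07-18 + 45 days = 2016-09-01; done 2016-08-31 — timely.
(7) due by 2016-08-31 + 75 days = 2016-11-14; 2016-10-05 is within that limit.

Yes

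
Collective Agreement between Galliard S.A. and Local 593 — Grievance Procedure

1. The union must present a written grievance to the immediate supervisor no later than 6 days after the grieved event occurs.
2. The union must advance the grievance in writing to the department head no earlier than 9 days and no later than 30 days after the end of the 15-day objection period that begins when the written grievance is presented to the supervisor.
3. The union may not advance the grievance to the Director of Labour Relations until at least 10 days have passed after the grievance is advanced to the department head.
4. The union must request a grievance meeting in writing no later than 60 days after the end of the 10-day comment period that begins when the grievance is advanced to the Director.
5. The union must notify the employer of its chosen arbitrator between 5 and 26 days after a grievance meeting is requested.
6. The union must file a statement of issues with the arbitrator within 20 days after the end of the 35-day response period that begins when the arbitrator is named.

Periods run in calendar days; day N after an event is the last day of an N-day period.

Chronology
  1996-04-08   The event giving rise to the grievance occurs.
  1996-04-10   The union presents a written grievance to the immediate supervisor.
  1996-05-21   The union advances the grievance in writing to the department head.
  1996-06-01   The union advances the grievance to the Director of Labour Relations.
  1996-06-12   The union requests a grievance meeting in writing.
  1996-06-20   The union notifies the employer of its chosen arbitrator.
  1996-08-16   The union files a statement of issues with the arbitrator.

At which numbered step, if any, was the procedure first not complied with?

Step 6

(1) due by 1996-04-08 + 6 days = 1996-04-14; done 1996-04-10 — timely.
(2) the permitted window runs from 1996-04-25 + 9 = 1996-05-04 to 1996-04-25 + 30 = 1996-05-25; 1996-05-21 falls inside that range.
(3) permitted from 1996-05-21 + 10 days = 1996-05-31 onward; 1996-06-01 is on or after that date.
(4) due by 1996-06-11 + 60 days = 1996-08-10; done 1996-06-12 — timely.
(5) the permitted window runs from 1996-06-12 + 5 = 1996-06-17 to 1996-06-12 + 26 = 1996-07-08; done 1996-06-20 — within the window.
(6) due by 1996-07-25 + 20 days = 1996-08-14; 1996-08-16 misses that deadline by 2 days.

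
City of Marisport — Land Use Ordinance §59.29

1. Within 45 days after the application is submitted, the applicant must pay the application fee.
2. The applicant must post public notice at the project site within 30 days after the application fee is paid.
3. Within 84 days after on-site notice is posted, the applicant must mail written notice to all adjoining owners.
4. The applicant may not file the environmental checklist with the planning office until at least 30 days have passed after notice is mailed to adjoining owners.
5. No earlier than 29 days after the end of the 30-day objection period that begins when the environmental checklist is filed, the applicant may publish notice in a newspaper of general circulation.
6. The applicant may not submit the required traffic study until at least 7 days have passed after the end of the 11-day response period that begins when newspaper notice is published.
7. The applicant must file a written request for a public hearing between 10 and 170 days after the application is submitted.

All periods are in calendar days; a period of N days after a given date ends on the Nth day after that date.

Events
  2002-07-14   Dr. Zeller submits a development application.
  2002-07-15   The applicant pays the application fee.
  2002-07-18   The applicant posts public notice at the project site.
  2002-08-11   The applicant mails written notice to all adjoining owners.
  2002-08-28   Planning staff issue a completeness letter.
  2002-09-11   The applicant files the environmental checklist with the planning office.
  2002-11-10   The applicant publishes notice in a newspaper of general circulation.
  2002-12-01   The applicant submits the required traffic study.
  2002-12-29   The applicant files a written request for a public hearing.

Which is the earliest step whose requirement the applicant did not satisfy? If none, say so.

None — every step was satisfied

Step 1: 45 days after 2002-07-14 (when the application is submitted) is 2002-08-28; 2002-07-15 is within that limit.
Step 2: 30 days after 2002-07-15 (when the application fee is paid) is 2002-08-14; completed 2002-07-18, before the deadline.
Step 3: 84 days after 2002-07-18 (when on-site notice is posted) is 2002-10-10; 2002-08-11 is within that limit.
Step 4: the earliest permitted date is 30 days after 2002-08-11 (when notice is mailed to adjoining owners), i.e. 2002-09-10; done 2002-09-11, after the minimum wait.
Step 5: the earliest permitted date is 29 days after 2002-10-11 (end of the 30-day objection period, which began when the environmental checklist is filed on 2002-09-11), i.e. 2002-11-09; 2002-11-10 is on or after that date.
Step 6: the earliest permitted date is 7 days after 2002-11-21 (end of the 11-day response period, which began when newspaper notice is published on 2002-11-10), i.e. 2002-11-28; done 2002-12-01, after the minimum wait.
Step 7: the window is 10–170 days after 2002-07-14 (when the application is submitted), so 2002-07-24 through 2002-12-31; done 2002-12-29 — within the window.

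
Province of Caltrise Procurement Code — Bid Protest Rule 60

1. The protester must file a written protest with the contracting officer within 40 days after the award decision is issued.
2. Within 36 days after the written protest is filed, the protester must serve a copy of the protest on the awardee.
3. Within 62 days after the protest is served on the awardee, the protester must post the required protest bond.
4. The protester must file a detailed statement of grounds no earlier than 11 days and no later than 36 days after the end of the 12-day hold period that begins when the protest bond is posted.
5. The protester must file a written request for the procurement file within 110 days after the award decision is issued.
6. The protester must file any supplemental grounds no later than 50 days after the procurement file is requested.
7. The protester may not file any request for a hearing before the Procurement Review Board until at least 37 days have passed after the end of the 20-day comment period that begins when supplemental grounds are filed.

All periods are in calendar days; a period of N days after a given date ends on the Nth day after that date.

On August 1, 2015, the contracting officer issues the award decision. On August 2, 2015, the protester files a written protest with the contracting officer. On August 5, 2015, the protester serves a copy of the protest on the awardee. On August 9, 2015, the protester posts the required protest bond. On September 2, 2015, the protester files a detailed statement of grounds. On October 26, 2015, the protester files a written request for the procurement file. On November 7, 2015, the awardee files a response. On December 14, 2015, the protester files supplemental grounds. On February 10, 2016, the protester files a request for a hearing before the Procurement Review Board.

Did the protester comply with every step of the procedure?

Step 1 — counting 40 days from August 1, 2015 (when the award decision is issued) gives a deadline of September 10, 2015; completed August 2, 2015, before the deadline.
Step 2 — counting 36 days from August 2, 2015 (when the written protest is filed) gives a deadline of September 7, 2015; done August 5, 2015 — timely.
Step 3 — counting 62 days from August 5, 2015 (when the protest is served on the awardee) gives a deadline of October 6, 2015; done August 9, 2015 — timely.
Step 4 — 11 and 36 days from August 21, 2015 (end of the 12-day hold period, which began when the protest bond is posted on August 9, 2015) are September 1, 2015 and September 26, 2015 respectively; done September 2, 2015, which is between those dates.
Step 5 — counting 110 days from August 1, 2015 (when the award decision is issued) gives a deadline of November 19, 2015; October 26, 2015 is within that limit.
Step 6 — counting 50 days from October 26, 2015 (when the procurement file is requested) gives a deadline of December 15, 2015; December 14, 2015 is within that limit.
Step 7 — must wait 37 days from January 3, 2016 (end of the 20-day comment period, which began when supplemental grounds are filed on December 14, 2015), so not before February 9, 2016; February 10, 2016 is on or after that date.

Yes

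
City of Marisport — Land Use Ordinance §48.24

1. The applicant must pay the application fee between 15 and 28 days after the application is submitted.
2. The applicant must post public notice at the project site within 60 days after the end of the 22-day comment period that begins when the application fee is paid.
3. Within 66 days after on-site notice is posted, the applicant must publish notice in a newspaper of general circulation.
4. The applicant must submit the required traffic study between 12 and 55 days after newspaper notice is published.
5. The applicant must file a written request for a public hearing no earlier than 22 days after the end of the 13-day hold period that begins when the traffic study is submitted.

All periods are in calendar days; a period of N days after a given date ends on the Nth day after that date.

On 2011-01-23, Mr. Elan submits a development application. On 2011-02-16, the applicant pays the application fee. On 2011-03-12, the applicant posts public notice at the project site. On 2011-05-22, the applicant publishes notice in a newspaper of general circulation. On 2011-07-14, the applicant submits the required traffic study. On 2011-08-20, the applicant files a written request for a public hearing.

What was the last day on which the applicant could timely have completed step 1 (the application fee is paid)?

2011-02-20

Step 1 runs from 2011-01-23, when the application is submitted. The window is 15–28 days after 2011-01-23; it closes on 2011-02-20.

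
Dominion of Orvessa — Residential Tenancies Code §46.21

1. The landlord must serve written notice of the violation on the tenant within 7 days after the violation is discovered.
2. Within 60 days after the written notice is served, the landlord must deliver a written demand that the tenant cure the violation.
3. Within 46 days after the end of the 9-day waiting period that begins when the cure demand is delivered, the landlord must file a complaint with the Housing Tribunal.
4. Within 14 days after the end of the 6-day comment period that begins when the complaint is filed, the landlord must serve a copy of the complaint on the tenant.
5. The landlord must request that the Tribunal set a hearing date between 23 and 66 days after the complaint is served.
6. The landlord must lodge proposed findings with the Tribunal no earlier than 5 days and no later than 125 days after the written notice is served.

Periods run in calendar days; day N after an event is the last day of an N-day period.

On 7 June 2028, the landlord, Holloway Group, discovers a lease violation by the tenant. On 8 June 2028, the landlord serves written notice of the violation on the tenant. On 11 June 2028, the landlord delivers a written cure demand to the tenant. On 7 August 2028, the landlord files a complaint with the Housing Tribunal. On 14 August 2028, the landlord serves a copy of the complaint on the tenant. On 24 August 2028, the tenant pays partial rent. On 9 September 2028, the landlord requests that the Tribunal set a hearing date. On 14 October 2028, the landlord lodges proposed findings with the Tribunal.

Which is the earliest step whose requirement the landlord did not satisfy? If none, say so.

Step 1 — counting 7 days from 7 June 2028 (when the violation is discovered) gives a deadline of 14 June 2028; 8 June 2028 is within that limit.
Step 2 — counting 60 days from 8 June 2028 (when the written notice is served) gives a deadline of 7 August 2028; 11 June 2028 is within that limit.
Step 3 — counting 46 days from 20 June 2028 (end of the 9-day waiting period, which began when the cure demand is delivered on 11 June 2028) gives a deadline of 5 August 2028; not done until 7 August 2028, 2 days after the deadline.
That is the first point of non-compliance.

Step 3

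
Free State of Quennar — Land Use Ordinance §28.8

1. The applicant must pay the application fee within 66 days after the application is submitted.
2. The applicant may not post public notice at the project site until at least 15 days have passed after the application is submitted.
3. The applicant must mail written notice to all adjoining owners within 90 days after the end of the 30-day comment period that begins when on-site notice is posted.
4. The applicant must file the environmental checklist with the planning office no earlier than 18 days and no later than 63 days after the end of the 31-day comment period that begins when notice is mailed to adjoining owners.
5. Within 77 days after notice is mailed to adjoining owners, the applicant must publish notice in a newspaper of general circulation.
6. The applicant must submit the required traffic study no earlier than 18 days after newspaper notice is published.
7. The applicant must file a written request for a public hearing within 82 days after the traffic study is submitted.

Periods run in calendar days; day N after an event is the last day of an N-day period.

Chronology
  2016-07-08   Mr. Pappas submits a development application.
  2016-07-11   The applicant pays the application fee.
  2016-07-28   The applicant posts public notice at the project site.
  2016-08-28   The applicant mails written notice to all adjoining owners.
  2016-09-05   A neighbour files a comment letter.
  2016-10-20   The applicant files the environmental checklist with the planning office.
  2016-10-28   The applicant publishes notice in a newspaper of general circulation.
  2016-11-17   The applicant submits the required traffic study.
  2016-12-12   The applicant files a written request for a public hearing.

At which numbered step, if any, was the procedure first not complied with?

Step 1: 66 days after 2016-07-08 (when the application is submitted) is 2016-09-12; completed 2016-07-11, before the deadline.
Step 2: the earliest permitted date is 15 days after 2016-07-08 (when the application is submitted), i.e. 2016-07-23; done 2016-07-28, after the minimum wait.
Step 3: 90 days after 2016-08-27 (end of the 30-day comment period, which began when on-site notice is posted on 2016-07-28) is 2016-11-25; 2016-08-28 is within that limit.
Step 4: the window is 18–63 days after 2016-09-28 (end of the 31-day comment period, which began when notice is mailed to adjoining owners on 2016-08-28), so 2016-10-16 through 2016-11-30; 2016-10-20 falls inside that range.
Step 5: 77 days after 2016-08-28 (when notice is mailed to adjoining owners) is 2016-11-13; 2016-10-28 is within that limit.
Step 6: the earliest permitted date is 18 days after 2016-10-28 (when newspaper notice is published), i.e. 2016-11-15; done 2016-11-17 — permitted.
Step 7: 82 days after 2016-11-17 (when the traffic study is submitted) is 2017-02-07; done 2016-12-12 — timely.

None — every step was satisfied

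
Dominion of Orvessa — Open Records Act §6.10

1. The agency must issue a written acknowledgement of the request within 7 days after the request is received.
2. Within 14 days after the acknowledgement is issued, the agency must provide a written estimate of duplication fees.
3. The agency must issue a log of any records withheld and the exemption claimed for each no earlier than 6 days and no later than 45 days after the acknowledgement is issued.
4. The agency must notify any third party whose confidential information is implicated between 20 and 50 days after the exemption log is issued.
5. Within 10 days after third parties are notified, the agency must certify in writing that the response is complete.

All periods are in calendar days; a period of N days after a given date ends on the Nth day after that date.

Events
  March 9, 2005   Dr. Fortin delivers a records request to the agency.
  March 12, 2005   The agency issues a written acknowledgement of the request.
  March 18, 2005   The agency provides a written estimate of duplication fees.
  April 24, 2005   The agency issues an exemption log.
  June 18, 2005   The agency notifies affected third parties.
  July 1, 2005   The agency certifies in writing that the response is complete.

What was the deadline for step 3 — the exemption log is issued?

Step 3 runs from March 12, 2005, when the acknowledgement is issued. The window is 6–45 days after March 12, 2005; it closes on April 26, 2005.

April 26, 2005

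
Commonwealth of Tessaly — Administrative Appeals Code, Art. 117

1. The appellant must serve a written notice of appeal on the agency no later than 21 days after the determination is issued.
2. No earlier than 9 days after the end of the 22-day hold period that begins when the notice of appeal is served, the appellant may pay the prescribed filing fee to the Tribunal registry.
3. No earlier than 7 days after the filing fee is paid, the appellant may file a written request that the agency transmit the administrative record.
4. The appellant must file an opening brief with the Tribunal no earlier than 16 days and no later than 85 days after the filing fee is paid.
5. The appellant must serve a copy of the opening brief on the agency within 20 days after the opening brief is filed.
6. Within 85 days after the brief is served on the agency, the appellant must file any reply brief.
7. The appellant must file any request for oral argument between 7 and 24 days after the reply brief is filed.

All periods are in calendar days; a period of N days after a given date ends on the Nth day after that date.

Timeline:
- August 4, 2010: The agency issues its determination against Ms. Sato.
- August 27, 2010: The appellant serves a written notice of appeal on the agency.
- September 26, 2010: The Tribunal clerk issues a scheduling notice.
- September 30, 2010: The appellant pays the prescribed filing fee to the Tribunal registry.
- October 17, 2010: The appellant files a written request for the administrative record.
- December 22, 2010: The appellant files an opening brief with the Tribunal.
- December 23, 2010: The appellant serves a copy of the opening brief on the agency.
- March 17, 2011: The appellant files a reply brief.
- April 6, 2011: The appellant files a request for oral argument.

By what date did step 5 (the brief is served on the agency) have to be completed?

January 11, 2011

Step 5 runs from December 22, 2010, when the opening brief is filed. 20 days after December 22, 2010 is January 11, 2011.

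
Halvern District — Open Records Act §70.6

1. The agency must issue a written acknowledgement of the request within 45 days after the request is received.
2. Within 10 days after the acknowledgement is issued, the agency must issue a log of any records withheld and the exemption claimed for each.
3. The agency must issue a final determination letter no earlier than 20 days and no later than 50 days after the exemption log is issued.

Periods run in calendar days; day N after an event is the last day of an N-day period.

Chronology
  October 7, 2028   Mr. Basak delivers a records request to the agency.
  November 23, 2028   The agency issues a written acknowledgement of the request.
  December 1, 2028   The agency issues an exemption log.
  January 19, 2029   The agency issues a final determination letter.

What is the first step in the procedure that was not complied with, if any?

Step 1: 45 days after October 7, 2028 (when the request is received) is November 21, 2028; November 23, 2028 misses that deadline by 2 days.
That is the first point of non-compliance.

Step 1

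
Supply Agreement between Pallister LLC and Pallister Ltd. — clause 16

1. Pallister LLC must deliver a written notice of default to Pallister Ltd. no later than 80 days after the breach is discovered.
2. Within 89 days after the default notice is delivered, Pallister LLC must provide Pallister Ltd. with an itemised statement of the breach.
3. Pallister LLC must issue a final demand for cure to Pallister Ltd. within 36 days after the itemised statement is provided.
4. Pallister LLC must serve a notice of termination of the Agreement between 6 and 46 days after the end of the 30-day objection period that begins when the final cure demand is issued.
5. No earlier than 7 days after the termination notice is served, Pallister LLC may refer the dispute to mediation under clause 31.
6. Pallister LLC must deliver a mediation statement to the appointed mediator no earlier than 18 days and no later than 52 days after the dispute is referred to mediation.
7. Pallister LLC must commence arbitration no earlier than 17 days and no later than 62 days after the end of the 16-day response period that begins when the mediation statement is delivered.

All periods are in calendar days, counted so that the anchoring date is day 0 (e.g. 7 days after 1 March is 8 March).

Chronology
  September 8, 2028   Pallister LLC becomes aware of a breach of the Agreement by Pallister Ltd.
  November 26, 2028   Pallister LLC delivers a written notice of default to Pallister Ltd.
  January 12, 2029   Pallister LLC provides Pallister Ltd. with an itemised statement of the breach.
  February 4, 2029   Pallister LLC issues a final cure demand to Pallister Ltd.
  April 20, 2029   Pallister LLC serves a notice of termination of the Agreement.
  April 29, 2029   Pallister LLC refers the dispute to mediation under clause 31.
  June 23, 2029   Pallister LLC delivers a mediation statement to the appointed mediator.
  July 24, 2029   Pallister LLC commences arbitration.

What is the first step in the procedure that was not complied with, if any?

Step 1 — counting 80 days from September 8, 2028 (when the breach is discovered) gives a deadline of November 27, 2028; November 26, 2028 is within that limit.
Step 2 — counting 89 days from November 26, 2028 (when the default notice is delivered) gives a deadline of February 23, 2029; January 12, 2029 is within that limit.
Step 3 — counting 36 days from January 12, 2029 (when the itemised statement is provided) gives a deadline of February 17, 2029; done February 4, 2029 — timely.
Step 4 — 6 and 46 days from March 6, 2029 (end of the 30-day objection period, which began when the final cure demand is issued on February 4, 2029) are March 12, 2029 and April 21, 2029 respectively; done April 20, 2029 — within the window.
Step 5 — must wait 7 days from April 20, 2029 (when the termination notice is served), so not before April 27, 2029; done April 29, 2029 — permitted.
Step 6 — 18 and 52 days from April 29, 2029 (when the dispute is referred to mediation) are May 17, 2029 and June 20, 2029 respectively; done June 23, 2029 — 3 days after the window closed.
That is the first point of non-compliance.

Step 6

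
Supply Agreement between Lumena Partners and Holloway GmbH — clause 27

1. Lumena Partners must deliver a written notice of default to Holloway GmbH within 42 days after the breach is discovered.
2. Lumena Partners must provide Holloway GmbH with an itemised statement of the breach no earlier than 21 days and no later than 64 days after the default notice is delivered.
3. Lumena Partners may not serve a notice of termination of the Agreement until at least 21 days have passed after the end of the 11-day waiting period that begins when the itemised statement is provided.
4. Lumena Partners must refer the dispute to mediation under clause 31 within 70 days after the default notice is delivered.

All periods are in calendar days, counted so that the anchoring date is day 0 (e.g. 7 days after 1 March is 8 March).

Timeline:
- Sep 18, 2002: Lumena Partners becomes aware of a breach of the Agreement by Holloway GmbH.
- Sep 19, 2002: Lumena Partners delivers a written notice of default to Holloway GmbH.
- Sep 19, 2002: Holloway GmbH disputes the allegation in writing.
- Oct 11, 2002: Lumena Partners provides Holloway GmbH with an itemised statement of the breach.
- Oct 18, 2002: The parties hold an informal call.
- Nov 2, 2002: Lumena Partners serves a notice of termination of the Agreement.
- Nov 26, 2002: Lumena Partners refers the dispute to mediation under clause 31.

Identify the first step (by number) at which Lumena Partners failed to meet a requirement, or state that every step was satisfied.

Step 3

Step 1 — counting 42 days from Sep 18, 2002 (when the breach is discovered) gives a deadline of Oct 30, 2002; Sep 19, 2002 is within that limit.
Step 2 — 21 and 64 days from Sep 19, 2002 (when the default notice is delivered) are Oct 10, 2002 and Nov 22, 2002 respectively; done Oct 11, 2002, which is between those dates.
Step 3 — must wait 21 days from Oct 22, 2002 (end of the 11-day waiting period, which began when the itemised statement is provided on Oct 11, 2002), so not before Nov 12, 2002; done Nov 2, 2002 — 10 days too early.
No need to go further; step 3 was not satisfied.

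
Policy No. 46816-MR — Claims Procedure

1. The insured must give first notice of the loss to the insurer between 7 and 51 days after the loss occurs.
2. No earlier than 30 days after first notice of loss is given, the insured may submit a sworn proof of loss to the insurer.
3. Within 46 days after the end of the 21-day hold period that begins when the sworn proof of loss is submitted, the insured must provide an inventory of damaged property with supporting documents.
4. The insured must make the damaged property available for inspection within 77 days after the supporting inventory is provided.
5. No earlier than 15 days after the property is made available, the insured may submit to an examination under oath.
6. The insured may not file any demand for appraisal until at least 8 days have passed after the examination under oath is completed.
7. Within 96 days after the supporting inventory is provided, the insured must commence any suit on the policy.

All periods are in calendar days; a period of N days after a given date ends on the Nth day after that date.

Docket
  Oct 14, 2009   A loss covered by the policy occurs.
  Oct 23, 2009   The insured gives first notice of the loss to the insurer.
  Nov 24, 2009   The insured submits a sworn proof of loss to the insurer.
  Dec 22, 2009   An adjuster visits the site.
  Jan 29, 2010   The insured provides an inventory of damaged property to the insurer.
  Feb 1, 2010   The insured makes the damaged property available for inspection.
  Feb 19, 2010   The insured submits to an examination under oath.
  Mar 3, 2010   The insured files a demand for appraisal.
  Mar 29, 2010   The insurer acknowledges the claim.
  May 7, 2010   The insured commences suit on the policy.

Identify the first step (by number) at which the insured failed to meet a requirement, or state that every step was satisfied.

Step 7

Step 1 — 7 and 51 days from Oct 14, 2009 (when the loss occurs) are Oct 21, 2009 and Dec 4, 2009 respectively; done Oct 23, 2009 — within the window.
Step 2 — must wait 30 days from Oct 23, 2009 (when first notice of loss is given), so not before Nov 22, 2009; done Nov 24, 2009 — permitted.
Step 3 — counting 46 days from Dec 15, 2009 (end of the 21-day hold period, which began when the sworn proof of loss is submitted on Nov 24, 2009) gives a deadline of Jan 30, 2010; done Jan 29, 2010 — timely.
Step 4 — counting 77 days from Jan 29, 2010 (when the supporting inventory is provided) gives a deadline of Apr 16, 2010; completed Feb 1, 2010, before the deadline.
Step 5 — must wait 15 days from Feb 1, 2010 (when the property is made available), so not before Feb 16, 2010; Feb 19, 2010 is on or after that date.
Step 6 — must wait 8 days from Feb 19, 2010 (when the examination under oath is completed), so not before Feb 27, 2010; done Mar 3, 2010, after the minimum wait.
Step 7 — counting 96 days from Jan 29, 2010 (when the supporting inventory is provided) gives a deadline of May 5, 2010; not done until May 7, 2010, 2 days after the deadline.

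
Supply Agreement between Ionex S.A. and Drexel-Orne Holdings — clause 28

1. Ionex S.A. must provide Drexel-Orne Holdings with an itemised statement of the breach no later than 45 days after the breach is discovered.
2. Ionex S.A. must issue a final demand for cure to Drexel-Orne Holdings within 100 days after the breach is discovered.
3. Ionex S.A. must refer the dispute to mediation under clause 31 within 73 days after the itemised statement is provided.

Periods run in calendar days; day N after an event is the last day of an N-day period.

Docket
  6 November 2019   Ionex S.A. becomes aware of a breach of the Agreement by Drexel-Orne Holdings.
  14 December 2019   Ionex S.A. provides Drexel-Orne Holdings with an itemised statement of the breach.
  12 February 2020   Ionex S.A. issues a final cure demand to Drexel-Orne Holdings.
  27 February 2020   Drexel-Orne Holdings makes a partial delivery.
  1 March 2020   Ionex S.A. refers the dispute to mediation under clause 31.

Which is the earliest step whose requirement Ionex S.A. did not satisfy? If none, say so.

Step 3

Step 1: 45 days after 6 November 2019 (when the breach is discovered) is 21 December 2019; done 14 December 2019 — timely.
Step 2: 100 days after 6 November 2019 (when the breach is discovered) is 14 February 2020; completed 12 February 2020, before the deadline.
Step 3: 73 days after 14 December 2019 (when the itemised statement is provided) is 25 February 2020; done 1 March 2020 — 5 days late.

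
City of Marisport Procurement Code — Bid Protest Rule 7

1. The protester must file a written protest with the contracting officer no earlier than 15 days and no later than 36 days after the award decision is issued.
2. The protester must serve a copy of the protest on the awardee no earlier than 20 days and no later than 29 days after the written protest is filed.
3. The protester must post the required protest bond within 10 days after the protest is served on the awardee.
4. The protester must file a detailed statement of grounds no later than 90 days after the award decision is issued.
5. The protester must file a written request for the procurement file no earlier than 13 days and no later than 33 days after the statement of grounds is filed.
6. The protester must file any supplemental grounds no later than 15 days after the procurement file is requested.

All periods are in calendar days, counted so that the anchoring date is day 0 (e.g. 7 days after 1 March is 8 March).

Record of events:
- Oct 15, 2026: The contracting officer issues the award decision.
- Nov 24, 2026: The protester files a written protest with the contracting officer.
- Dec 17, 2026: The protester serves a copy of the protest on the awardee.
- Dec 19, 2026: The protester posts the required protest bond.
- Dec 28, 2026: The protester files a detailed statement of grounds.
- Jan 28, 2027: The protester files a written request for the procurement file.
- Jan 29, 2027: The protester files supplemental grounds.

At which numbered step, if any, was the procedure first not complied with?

Step 1

Step 1: the window is 15–36 days after Oct 15, 2026 (when the award decision is issued), so Oct 30, 2026 through Nov 20, 2026; Nov 24, 2026 is 4 days past the end of the window.
The analysis stops there.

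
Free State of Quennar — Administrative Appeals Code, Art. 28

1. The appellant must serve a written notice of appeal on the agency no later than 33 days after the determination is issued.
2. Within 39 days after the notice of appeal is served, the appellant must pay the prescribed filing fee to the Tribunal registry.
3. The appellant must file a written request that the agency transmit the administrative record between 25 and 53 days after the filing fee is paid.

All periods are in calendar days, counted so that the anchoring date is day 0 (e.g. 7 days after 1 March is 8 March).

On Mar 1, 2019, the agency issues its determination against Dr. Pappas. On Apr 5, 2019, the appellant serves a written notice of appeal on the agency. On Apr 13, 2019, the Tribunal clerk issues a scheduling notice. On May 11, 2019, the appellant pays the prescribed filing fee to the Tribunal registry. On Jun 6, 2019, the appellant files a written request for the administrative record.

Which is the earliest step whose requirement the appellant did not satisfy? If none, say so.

Step 1

(1) due by Mar 1, 2019 + 33 days = Apr 3, 2019; Apr 5, 2019 misses that deadline by 2 days.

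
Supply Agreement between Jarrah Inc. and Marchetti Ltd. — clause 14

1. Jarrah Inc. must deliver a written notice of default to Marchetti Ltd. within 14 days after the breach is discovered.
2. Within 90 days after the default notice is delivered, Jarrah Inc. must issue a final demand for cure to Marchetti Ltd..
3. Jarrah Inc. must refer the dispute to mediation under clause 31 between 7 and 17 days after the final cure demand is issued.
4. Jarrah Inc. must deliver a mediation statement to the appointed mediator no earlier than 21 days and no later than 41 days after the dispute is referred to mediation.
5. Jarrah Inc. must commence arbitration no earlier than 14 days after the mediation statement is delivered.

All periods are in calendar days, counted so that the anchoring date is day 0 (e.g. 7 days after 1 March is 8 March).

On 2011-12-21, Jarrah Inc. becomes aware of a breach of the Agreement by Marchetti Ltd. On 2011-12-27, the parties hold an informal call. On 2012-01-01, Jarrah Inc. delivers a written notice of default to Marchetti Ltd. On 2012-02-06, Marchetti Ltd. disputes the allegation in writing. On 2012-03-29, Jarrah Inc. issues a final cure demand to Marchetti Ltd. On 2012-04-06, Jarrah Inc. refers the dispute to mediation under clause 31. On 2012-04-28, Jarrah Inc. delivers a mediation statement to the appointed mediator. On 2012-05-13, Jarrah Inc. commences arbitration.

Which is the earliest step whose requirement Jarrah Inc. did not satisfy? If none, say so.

None — every step was satisfied

Step 1: 14 days after 2011-12-21 (when the breach is discovered) is 2012-01-04; 2012-01-01 is within that limit.
Step 2: 90 days after 2012-01-01 (when the default notice is delivered) is 2012-03-31; done 2012-03-29 — timely.
Step 3: the window is 7–17 days after 2012-03-29 (when the final cure demand is issued), so 2012-04-05 through 2012-04-15; 2012-04-06 falls inside that range.
Step 4: the window is 21–41 days after 2012-04-06 (when the dispute is referred to mediation), so 2012-04-27 through 2012-05-17; done 2012-04-28 — within the window.
Step 5: the earliest permitted date is 14 days after 2012-04-28 (when the mediation statement is delivered), i.e. 2012-05-12; 2012-05-13 is on or after that date.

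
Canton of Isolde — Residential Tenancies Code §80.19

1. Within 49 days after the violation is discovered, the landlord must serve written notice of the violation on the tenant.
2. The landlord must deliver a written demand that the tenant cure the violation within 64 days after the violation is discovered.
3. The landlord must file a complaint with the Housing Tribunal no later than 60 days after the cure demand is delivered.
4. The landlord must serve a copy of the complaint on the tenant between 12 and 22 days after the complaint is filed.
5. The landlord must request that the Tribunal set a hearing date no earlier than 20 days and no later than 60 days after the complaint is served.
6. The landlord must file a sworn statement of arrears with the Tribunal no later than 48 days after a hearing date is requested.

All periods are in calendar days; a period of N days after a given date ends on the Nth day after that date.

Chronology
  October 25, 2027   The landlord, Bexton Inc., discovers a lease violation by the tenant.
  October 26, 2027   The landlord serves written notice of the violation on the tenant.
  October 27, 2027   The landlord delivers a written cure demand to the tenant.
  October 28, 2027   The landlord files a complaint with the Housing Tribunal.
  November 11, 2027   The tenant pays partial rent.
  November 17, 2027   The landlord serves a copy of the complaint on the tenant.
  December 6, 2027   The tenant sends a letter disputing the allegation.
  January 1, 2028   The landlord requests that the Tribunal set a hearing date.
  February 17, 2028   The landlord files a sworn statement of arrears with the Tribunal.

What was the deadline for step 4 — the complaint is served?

November 19, 2027

Step 4 runs from October 28, 2027, when the complaint is filed. The window is 12–22 days after October 28, 2027; it closes on November 19, 2027.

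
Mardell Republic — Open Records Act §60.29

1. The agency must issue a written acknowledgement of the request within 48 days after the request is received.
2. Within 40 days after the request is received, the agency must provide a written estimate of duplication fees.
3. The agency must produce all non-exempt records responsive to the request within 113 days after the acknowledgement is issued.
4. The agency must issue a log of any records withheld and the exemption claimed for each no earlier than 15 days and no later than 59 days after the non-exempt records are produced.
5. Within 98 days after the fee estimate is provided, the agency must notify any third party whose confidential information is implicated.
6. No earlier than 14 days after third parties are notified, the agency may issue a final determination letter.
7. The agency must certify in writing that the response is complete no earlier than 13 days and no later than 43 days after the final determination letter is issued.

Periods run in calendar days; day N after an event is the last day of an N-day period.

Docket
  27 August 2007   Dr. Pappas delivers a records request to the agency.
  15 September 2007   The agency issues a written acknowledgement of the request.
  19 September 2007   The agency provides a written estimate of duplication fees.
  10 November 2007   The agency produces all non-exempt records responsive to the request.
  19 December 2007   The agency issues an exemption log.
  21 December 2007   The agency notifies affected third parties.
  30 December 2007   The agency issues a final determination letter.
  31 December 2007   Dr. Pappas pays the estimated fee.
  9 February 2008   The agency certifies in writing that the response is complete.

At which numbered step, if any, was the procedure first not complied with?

Step 6

(1) due by 27 August 2007 + 48 days = 14 October 2007; 15 September 2007 is within that limit.
(2) due by 27 August 2007 + 40 days = 6 October 2007; completed 19 September 2007, before the deadline.
(3) due by 15 September 2007 + 113 days = 6 January 2008; completed 10 November 2007, before the deadline.
(4) the permitted window runs from 10 November 2007 + 15 = 25 November 2007 to 10 November 2007 + 59 = 8 January 2008; done 19 December 2007, which is between those dates.
(5) due by 19 September 2007 + 98 days = 26 December 2007; 21 December 2007 is within that limit.
(6) permitted from 21 December 2007 + 14 days = 4 January 2008 onward; done 30 December 2007 — 5 days too early.
The procedure was therefore not followed at step 6.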